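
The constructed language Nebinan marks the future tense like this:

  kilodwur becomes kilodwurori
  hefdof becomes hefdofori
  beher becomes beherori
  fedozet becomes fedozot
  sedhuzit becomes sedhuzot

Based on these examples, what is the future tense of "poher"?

poherori

fedozet and beher both have last vowel 'e' yet inflect differently (fedozot, beherori), so the last vowel is not what conditions the rule; the final letter is.
"poher" ends in -r. The stems ending in -r (kilodwur → kilodwurori, beher → beherori) add -ori.
So poher → poherori.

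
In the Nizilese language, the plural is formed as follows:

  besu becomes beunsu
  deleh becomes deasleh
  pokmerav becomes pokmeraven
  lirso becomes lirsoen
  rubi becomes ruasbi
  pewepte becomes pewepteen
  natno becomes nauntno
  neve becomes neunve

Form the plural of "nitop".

niuntop

lirso and natno both end in -o yet inflect differently (lirsoen, nauntno), so the final letter is not what conditions the rule; the first letter is.
"nitop" begins with n-. The stems beginning with n- (natno → nauntno, neve → neunve) insert -un- after the first vowel.
The other patterns: stems beginning with d- or r- insert -as- after the first vowel; stems beginning with l- or p- add -en.
So nitop → niuntop.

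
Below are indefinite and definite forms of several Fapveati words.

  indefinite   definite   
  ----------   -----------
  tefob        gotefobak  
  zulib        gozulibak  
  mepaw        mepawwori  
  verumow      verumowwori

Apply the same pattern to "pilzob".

tefob and verumow both have last vowel 'o' yet inflect differently (gotefobak, verumowwori), so the last vowel is not what conditions the rule; the final letter is.
"pilzob" ends in -b. The stems ending in -b (zulib → gozulibak, tefob → gotefobak) add go- … -ak around the stem.
The other pattern: stems ending in -w double the final consonant and add -ori.
So pilzob → gopilzobak.

gopilzobak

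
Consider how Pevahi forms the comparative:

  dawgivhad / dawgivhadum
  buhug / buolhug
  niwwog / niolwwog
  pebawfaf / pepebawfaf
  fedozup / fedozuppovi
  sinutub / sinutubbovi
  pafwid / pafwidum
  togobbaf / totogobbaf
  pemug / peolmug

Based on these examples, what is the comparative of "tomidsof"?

totomidsof

dawgivhad and togobbaf both have last vowel 'a' yet inflect differently (dawgivhadum, totogobbaf), so the last vowel is not what conditions the rule; the final letter is.
"tomidsof" ends in -f. The stems ending in -f (togobbaf → totogobbaf, pebawfaf → pepebawfaf) repeat the first consonant+vowel as a prefix.
The other patterns: stems ending in -g insert -ol- after the first vowel; stems ending in -d add -um; stems ending in -b or -p double the final consonant and add -ovi.
So tomidsof → totomidsof.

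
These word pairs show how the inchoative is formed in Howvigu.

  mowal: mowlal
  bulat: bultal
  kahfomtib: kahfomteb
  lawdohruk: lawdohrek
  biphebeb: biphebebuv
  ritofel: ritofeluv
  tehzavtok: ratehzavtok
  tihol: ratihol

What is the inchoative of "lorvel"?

lorveluv

kahfomtib and biphebeb both end in -b yet inflect differently (kahfomteb, biphebebuv), so the final letter is not what conditions the rule; the last vowel is.
"lorvel" has last vowel 'e'. The stems whose last vowel is 'e' (biphebeb → biphebebuv, ritofel → ritofeluv) add -uv.
The other patterns: stems whose last vowel is 'a' delete the last vowel and add -al; stems whose last vowel is 'i' or 'u' change the last vowel to 'e'; stems whose last vowel is 'o' add the prefix ra-.
So lorvel → lorveluv.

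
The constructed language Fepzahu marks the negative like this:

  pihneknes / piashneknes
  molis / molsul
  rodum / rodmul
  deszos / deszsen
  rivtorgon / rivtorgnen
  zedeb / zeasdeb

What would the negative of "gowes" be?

goaswes

deszos and pihneknes both end in -s yet inflect differently (deszsen, piashneknes), so the final letter is not what conditions the rule; the last vowel is.
"gowes" has last vowel 'e'. The stems whose last vowel is 'e' (pihneknes → piashneknes, zedeb → zeasdeb) insert -as- after the first vowel.
The other patterns: stems whose last vowel is 'o' delete the last vowel and add -en; stems whose last vowel is 'i' or 'u' delete the last vowel and add -ul.
So gowes → goaswes.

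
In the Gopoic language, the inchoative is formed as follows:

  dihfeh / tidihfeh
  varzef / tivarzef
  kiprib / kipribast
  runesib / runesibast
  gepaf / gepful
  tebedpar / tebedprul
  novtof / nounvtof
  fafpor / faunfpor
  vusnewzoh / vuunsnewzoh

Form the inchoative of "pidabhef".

tipidabhef

"pidabhef" has last vowel 'e'. The stems whose last vowel is 'e' (dihfeh → tidihfeh, varzef → tivarzef) add the prefix ti-.
So pidabhef → tipidabhef.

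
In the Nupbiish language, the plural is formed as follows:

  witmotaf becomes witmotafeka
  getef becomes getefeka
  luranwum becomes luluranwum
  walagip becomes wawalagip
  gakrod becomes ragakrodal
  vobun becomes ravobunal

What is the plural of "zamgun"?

razamgunal

luranwum and vobun both have last vowel 'u' yet inflect differently (luluranwum, ravobunal), so the last vowel is not what conditions the rule; the final letter is.
"zamgun" ends in -n. The one such stem in the data (vobun → ravobunal) adds ra- … -al around the stem, so the same rule applies.
The other patterns: stems ending in -f add -eka; stems ending in -m or -p repeat the first consonant+vowel as a prefix.
So zamgun → razamgunal.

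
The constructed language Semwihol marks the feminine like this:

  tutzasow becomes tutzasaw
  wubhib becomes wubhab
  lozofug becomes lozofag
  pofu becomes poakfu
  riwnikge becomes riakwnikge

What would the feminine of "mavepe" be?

"mavepe" ends in a vowel. The stems ending in a vowel (pofu → poakfu, riwnikge → riakwnikge) insert -ak- after the first vowel.
So mavepe → maakvepe.

maakvepe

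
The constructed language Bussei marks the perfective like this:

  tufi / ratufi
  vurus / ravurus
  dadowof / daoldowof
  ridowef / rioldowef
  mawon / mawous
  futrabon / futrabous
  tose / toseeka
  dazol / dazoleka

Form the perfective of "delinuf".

deollinuf

"delinuf" ends in -f. The stems ending in -f (dadowof → daoldowof, ridowef → rioldowef) insert -ol- after the first vowel.
So delinuf → deollinuf.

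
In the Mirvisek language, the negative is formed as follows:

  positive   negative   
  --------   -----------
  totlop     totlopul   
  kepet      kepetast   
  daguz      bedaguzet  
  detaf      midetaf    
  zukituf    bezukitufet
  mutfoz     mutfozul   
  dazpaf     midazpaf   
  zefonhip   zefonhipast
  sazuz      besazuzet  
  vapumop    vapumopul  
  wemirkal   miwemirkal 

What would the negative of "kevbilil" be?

kevbililast

totlop and zefonhip both end in -p yet inflect differently (totlopul, zefonhipast), so the final letter is not what conditions the rule; the last vowel is.
"kevbilil" has last vowel 'i'. The one such stem in the data (zefonhip → zefonhipast) adds -ast, so the same rule applies.
So kevbilil → kevbililast.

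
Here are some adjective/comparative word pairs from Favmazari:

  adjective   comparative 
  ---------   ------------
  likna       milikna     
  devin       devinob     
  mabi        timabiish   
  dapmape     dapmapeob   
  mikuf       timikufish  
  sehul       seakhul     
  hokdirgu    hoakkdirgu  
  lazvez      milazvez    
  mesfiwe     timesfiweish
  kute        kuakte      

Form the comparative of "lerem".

milerem

dapmape and mesfiwe both end in -e yet inflect differently (dapmapeob, timesfiweish), so the final letter is not what conditions the rule; the first letter is.
"lerem" begins with l-. The stems beginning with l- (likna → milikna, lazvez → milazvez) add the prefix mi-.
So lerem → milerem.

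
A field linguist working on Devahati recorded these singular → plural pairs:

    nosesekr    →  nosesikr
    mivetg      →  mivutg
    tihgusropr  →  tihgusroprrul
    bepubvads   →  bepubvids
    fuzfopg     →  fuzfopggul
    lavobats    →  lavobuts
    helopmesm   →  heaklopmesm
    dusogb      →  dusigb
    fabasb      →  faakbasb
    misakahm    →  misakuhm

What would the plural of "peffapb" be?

peffapbbul

misakahm and helopmesm both end in -m yet inflect differently (misakuhm, heaklopmesm), so the final letter is not what conditions the rule; the second-to-last letter is.
"peffapb" has second-to-last letter 'p'. The stems whose second-to-last letter is 'p' (fuzfopg → fuzfopggul, tihgusropr → tihgusroprrul) double the final consonant and add -ul.
So peffapb → peffapbbul.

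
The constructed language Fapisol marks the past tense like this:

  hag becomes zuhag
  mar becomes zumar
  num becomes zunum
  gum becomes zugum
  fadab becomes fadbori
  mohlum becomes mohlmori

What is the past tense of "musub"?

musbori

num and mohlum both end in -m yet inflect differently (zunum, mohlmori), so the final letter is not what conditions the rule; the number of vowels is.
"musub" has 2 vowels. The stems with 2 vowels (fadab → fadbori, mohlum → mohlmori) delete the last vowel and add -ori.
So musub → musbori.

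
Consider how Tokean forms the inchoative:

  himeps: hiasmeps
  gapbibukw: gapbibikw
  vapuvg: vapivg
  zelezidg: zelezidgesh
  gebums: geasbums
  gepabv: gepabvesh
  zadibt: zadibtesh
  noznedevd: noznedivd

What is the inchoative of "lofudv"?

lofudvesh

vapuvg and zelezidg both end in -g yet inflect differently (vapivg, zelezidgesh), so the final letter is not what conditions the rule; the second-to-last letter is.
"lofudv" has second-to-last letter 'd'. The one such stem in the data (zelezidg → zelezidgesh) adds -esh, so the same rule applies.
The other patterns: stems whose second-to-last letter is 'k' or 'v' change the last vowel to 'i'; stems whose second-to-last letter is 'm' or 'p' insert -as- after the first vowel.
So lofudv → lofudvesh.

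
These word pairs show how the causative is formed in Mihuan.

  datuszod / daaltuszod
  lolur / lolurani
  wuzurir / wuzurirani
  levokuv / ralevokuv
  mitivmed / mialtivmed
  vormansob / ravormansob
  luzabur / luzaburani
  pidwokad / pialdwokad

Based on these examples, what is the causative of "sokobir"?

sokobirani

datuszod and vormansob both have last vowel 'o' yet inflect differently (daaltuszod, ravormansob), so the last vowel is not what conditions the rule; the final letter is.
"sokobir" ends in -r. The stems ending in -r (luzabur → luzaburani, lolur → lolurani, wuzurir → wuzurirani) add -ani.
The other patterns: stems ending in -d insert -al- after the first vowel; stems ending in -b or -v add the prefix ra-.
So sokobir → sokobirani.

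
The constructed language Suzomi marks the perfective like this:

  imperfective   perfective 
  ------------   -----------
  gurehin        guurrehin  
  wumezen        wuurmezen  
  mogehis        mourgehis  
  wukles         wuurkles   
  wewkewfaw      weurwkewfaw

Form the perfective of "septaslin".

Every pair shown (gurehin → guurrehin, wumezen → wuurmezen, mogehis → mourgehis, …) follows the same rule: insert -ur- after the first vowel.
So septaslin → seurptaslin.

seurptaslin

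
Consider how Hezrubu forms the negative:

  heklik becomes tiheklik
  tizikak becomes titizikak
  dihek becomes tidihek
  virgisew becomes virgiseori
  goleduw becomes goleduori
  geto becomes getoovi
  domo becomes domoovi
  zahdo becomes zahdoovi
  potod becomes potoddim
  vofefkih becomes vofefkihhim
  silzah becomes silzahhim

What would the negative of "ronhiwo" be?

ronhiwoovi

"ronhiwo" ends in -o. The stems ending in -o (geto → getoovi, domo → domoovi, zahdo → zahdoovi) add -ovi.
The other patterns: stems ending in -k add the prefix ti-; stems ending in -w drop the final letter and add -ori; stems ending in -d or -h double the final consonant and add -im.
So ronhiwo → ronhiwoovi.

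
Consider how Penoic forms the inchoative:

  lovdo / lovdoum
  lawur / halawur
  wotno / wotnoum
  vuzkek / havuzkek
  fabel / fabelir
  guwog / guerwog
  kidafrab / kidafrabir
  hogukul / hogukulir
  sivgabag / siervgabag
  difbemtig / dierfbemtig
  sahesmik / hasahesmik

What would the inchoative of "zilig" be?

wotno and guwog both have last vowel 'o' yet inflect differently (wotnoum, guerwog), so the last vowel is not what conditions the rule; the final letter is.
"zilig" ends in -g. The stems ending in -g (difbemtig → dierfbemtig, guwog → guerwog, sivgabag → siervgabag) insert -er- after the first vowel.
So zilig → zierlig.

zierlig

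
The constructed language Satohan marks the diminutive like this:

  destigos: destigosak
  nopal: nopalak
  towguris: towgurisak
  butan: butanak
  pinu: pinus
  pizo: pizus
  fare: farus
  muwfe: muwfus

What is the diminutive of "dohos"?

"dohos" ends in a consonant. The stems ending in a consonant (destigos → destigosak, nopal → nopalak, towguris → towgurisak) add -ak.
So dohos → dohosak.

dohosak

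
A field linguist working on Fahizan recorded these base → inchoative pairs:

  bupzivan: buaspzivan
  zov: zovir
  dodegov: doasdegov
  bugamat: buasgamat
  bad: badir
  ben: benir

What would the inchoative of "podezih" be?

ben and bupzivan both end in -n yet inflect differently (benir, buaspzivan), so the final letter is not what conditions the rule; the number of vowels is.
"podezih" has 3 vowels. The stems with 3 vowels (bupzivan → buaspzivan, dodegov → doasdegov, bugamat → buasgamat) insert -as- after the first vowel.
So podezih → poasdezih.

poasdezih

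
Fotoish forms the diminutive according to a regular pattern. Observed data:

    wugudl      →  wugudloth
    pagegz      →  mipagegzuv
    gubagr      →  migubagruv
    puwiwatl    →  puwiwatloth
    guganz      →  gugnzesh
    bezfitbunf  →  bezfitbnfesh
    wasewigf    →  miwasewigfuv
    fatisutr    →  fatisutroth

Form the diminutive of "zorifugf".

"zorifugf" has second-to-last letter 'g'. The stems whose second-to-last letter is 'g' (wasewigf → miwasewigfuv, pagegz → mipagegzuv, gubagr → migubagruv) add mi- … -uv around the stem.
The other patterns: stems whose second-to-last letter is 'n' delete the last vowel and add -esh; stems whose second-to-last letter is 'd' or 't' add -oth.
So zorifugf → mizorifugfuv.

mizorifugfuv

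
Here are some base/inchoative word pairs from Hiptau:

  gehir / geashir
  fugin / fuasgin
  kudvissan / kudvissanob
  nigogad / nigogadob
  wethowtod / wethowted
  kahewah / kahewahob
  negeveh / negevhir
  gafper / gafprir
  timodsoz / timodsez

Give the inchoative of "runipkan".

runipkanob

kahewah and negeveh both end in -h yet inflect differently (kahewahob, negevhir), so the final letter is not what conditions the rule; the last vowel is.
"runipkan" has last vowel 'a'. The stems whose last vowel is 'a' (kudvissan → kudvissanob, kahewah → kahewahob, nigogad → nigogadob) add -ob.
The other patterns: stems whose last vowel is 'e' delete the last vowel and add -ir; stems whose last vowel is 'o' change the last vowel to 'e'; stems whose last vowel is 'i' insert -as- after the first vowel.
So runipkan → runipkanob.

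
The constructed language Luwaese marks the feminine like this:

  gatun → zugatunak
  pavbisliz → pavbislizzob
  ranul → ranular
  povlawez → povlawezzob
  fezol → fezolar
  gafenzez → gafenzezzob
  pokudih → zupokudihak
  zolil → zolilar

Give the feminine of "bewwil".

bewwilar

zolil and pavbisliz both have last vowel 'i' yet inflect differently (zolilar, pavbislizzob), so the last vowel is not what conditions the rule; the final letter is.
"bewwil" ends in -l. The stems ending in -l (fezol → fezolar, zolil → zolilar, ranul → ranular) add -ar.
So bewwil → bewwilar.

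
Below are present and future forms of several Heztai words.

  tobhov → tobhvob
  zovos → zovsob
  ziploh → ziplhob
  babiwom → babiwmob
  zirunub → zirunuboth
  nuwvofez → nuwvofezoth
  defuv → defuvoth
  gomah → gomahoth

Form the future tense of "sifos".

tobhov and defuv both end in -v yet inflect differently (tobhvob, defuvoth), so the final letter is not what conditions the rule; the last vowel is.
"sifos" has last vowel 'o'. The stems whose last vowel is 'o' (tobhov → tobhvob, zovos → zovsob, ziploh → ziplhob) delete the last vowel and add -ob.
The other pattern: stems whose last vowel is 'a', 'e' or 'u' add -oth.
So sifos → sifsob.

sifsob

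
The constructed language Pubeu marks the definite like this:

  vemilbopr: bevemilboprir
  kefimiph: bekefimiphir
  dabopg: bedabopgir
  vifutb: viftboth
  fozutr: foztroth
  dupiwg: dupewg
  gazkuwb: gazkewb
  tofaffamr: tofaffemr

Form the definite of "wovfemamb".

"wovfemamb" has second-to-last letter 'm'. The one such stem in the data (tofaffamr → tofaffemr) changes the last vowel to 'e' (as do dupiwg, gazkuwb), so the same rule applies.
So wovfemamb → wovfememb.

wovfememb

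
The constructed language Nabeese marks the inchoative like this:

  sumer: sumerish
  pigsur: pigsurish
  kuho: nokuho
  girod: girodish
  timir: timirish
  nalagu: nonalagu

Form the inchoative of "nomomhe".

girod and kuho both have last vowel 'o' yet inflect differently (girodish, nokuho), so the last vowel is not what conditions the rule; whether the stem ends in a vowel or a consonant is.
"nomomhe" ends in a vowel. The stems ending in a vowel (kuho → nokuho, nalagu → nonalagu) add the prefix no-.
So nomomhe → nonomomhe.

nonomomhe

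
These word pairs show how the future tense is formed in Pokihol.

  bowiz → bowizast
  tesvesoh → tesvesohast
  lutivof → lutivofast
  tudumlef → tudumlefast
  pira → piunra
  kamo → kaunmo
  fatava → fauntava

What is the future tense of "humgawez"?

tesvesoh and kamo both have last vowel 'o' yet inflect differently (tesvesohast, kaunmo), so the last vowel is not what conditions the rule; whether the stem ends in a vowel or a consonant is.
"humgawez" ends in a consonant. The stems ending in a consonant (bowiz → bowizast, tesvesoh → tesvesohast, lutivof → lutivofast) add -ast.
The other pattern: stems ending in a vowel insert -un- after the first vowel.
So humgawez → humgawezast.

humgawezast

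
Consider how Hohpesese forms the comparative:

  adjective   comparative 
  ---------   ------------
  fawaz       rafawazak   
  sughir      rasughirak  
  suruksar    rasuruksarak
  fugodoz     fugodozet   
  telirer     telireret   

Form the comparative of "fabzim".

rafabzimak

"fabzim" has last vowel 'i'. The one such stem in the data (sughir → rasughirak) adds ra- … -ak around the stem, so the same rule applies.
The other pattern: stems whose last vowel is 'e' or 'o' add -et.
So fabzim → rafabzimak.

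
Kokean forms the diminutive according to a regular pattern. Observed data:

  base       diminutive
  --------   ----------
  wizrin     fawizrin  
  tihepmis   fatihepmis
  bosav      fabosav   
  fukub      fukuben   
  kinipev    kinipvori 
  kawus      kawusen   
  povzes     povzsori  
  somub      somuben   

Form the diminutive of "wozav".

fawozav

"wozav" has last vowel 'a'. The one such stem in the data (bosav → fabosav) adds the prefix fa-, so the same rule applies.
The other patterns: stems whose last vowel is 'u' add -en; stems whose last vowel is 'e' delete the last vowel and add -ori.
So wozav → fawozav.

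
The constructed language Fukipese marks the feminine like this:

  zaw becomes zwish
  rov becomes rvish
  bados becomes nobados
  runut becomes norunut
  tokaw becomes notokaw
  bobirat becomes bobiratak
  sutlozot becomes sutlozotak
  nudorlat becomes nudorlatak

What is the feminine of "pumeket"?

pumeketak

zaw and tokaw both end in -w yet inflect differently (zwish, notokaw), so the final letter is not what conditions the rule; the number of vowels is.
"pumeket" has 3 vowels. The stems with 3 vowels (bobirat → bobiratak, sutlozot → sutlozotak, nudorlat → nudorlatak) add -ak.
So pumeket → pumeketak.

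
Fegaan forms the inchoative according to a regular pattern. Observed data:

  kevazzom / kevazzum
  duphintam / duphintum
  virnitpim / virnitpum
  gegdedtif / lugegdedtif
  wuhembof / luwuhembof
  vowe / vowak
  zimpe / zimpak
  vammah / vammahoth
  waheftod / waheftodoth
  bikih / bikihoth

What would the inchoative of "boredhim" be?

boredhum

"boredhim" ends in -m. The stems ending in -m (kevazzom → kevazzum, duphintam → duphintum, virnitpim → virnitpum) change the last vowel to 'u'.
The other patterns: stems ending in -f add the prefix lu-; stems ending in -e drop the final letter and add -ak; stems ending in -d or -h add -oth.
So boredhim → boredhum.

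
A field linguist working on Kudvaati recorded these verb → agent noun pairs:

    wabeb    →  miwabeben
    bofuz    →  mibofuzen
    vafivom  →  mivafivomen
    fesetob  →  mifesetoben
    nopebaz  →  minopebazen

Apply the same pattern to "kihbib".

mikihbiben

Every pair shown (wabeb → miwabeben, bofuz → mibofuzen, vafivom → mivafivomen, …) follows the same rule: add mi- … -en around the stem.
So kihbib → mikihbiben.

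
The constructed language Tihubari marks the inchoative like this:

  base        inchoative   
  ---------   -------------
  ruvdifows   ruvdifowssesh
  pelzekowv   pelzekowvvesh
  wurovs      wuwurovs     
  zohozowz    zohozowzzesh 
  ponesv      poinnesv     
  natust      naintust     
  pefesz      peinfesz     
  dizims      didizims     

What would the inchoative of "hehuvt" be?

hehehuvt

zohozowz and pefesz both end in -z yet inflect differently (zohozowzzesh, peinfesz), so the final letter is not what conditions the rule; the second-to-last letter is.
"hehuvt" has second-to-last letter 'v'. The one such stem in the data (wurovs → wuwurovs) repeats the first consonant+vowel as a prefix (as does dizims), so the same rule applies.
The other patterns: stems whose second-to-last letter is 'w' double the final consonant and add -esh; stems whose second-to-last letter is 's' insert -in- after the first vowel.
So hehuvt → hehehuvt.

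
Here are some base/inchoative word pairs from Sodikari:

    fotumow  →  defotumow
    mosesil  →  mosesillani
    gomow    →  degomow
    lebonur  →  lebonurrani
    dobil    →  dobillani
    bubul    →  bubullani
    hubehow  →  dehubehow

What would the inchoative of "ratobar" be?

fotumow and mosesil both have 3 vowels yet inflect differently (defotumow, mosesillani), so the number of vowels is not what conditions the rule; the final letter is.
"ratobar" ends in -r. The one such stem in the data (lebonur → lebonurrani) doubles the final consonant and adds -ani (as do mosesil, bubul), so the same rule applies.
The other pattern: stems ending in -w add the prefix de-.
So ratobar → ratobarrani.

ratobarrani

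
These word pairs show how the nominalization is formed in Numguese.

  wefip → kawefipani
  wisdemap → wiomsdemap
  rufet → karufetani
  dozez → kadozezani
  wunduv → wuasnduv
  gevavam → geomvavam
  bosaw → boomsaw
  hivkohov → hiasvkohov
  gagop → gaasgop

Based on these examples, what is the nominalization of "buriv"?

wisdemap and gagop both end in -p yet inflect differently (wiomsdemap, gaasgop), so the final letter is not what conditions the rule; the last vowel is.
"buriv" has last vowel 'i'. The one such stem in the data (wefip → kawefipani) adds ka- … -ani around the stem, so the same rule applies.
So buriv → kaburivani.

kaburivani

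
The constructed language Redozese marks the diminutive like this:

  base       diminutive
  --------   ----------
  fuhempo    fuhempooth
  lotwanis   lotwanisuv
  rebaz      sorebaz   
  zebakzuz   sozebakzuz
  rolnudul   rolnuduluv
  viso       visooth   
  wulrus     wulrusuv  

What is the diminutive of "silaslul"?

"silaslul" ends in -l. The one such stem in the data (rolnudul → rolnuduluv) adds -uv, so the same rule applies.
So silaslul → silasluluv.

silasluluv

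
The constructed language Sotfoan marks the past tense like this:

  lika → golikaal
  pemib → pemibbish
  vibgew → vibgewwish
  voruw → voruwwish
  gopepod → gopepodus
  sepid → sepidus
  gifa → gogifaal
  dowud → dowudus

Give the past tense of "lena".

sepid and pemib both have last vowel 'i' yet inflect differently (sepidus, pemibbish), so the last vowel is not what conditions the rule; the final letter is.
"lena" ends in -a. The stems ending in -a (lika → golikaal, gifa → gogifaal) add go- … -al around the stem.
The other patterns: stems ending in -d add -us; stems ending in -b or -w double the final consonant and add -ish.
So lena → golenaal.

golenaal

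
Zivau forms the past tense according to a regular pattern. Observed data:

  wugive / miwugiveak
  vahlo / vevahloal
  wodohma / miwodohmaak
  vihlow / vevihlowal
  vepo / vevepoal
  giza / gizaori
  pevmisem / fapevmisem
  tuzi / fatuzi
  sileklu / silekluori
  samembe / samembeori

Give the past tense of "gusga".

gusgaori

samembe and wugive both end in -e yet inflect differently (samembeori, miwugiveak), so the final letter is not what conditions the rule; the first letter is.
"gusga" begins with g-. The one such stem in the data (giza → gizaori) adds -ori, so the same rule applies.
The other patterns: stems beginning with w- add mi- … -ak around the stem; stems beginning with v- add ve- … -al around the stem; stems beginning with p- or t- add the prefix fa-.
So gusga → gusgaori.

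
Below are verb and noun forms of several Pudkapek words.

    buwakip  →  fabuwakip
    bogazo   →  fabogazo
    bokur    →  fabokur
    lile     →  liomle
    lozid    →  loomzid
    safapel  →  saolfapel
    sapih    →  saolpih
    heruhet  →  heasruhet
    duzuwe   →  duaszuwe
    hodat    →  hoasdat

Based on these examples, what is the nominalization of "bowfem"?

fabowfem

lile and duzuwe both end in -e yet inflect differently (liomle, duaszuwe), so the final letter is not what conditions the rule; the first letter is.
"bowfem" begins with b-. The stems beginning with b- (buwakip → fabuwakip, bogazo → fabogazo, bokur → fabokur) add the prefix fa-.
The other patterns: stems beginning with l- insert -om- after the first vowel; stems beginning with s- insert -ol- after the first vowel; stems beginning with d- or h- insert -as- after the first vowel.
So bowfem → fabowfem.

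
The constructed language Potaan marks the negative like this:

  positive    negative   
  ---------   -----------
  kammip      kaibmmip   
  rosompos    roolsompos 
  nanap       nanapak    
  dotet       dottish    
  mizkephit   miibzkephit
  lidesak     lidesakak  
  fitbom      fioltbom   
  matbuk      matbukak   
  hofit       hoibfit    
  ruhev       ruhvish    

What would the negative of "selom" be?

seollom

mizkephit and dotet both end in -t yet inflect differently (miibzkephit, dottish), so the final letter is not what conditions the rule; the last vowel is.
"selom" has last vowel 'o'. The stems whose last vowel is 'o' (rosompos → roolsompos, fitbom → fioltbom) insert -ol- after the first vowel.
The other patterns: stems whose last vowel is 'i' insert -ib- after the first vowel; stems whose last vowel is 'e' delete the last vowel and add -ish; stems whose last vowel is 'a' or 'u' add -ak.
So selom → seollom.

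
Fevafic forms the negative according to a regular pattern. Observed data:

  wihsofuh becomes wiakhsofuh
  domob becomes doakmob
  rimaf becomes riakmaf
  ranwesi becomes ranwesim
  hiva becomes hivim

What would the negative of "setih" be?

"setih" ends in a consonant. The stems ending in a consonant (wihsofuh → wiakhsofuh, domob → doakmob, rimaf → riakmaf) insert -ak- after the first vowel.
The other pattern: stems ending in a vowel drop the final letter and add -im.
So setih → seaktih.

seaktih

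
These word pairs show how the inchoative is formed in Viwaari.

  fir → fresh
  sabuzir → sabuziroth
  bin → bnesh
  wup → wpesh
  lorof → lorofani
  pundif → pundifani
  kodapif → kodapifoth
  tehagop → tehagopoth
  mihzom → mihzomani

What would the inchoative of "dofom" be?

dofomani

"dofom" has 2 vowels. The stems with 2 vowels (lorof → lorofani, pundif → pundifani, mihzom → mihzomani) add -ani.
So dofom → dofomani.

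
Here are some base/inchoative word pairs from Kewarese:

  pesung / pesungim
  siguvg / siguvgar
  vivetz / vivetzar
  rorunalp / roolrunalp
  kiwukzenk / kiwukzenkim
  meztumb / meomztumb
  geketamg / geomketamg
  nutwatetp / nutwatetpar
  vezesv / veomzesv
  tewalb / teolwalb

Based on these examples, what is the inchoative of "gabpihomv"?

pesung and geketamg both end in -g yet inflect differently (pesungim, geomketamg), so the final letter is not what conditions the rule; the second-to-last letter is.
"gabpihomv" has second-to-last letter 'm'. The stems whose second-to-last letter is 'm' (geketamg → geomketamg, meztumb → meomztumb) insert -om- after the first vowel.
The other patterns: stems whose second-to-last letter is 'n' add -im; stems whose second-to-last letter is 'l' insert -ol- after the first vowel; stems whose second-to-last letter is 't' or 'v' add -ar.
So gabpihomv → gaombpihomv.

gaombpihomv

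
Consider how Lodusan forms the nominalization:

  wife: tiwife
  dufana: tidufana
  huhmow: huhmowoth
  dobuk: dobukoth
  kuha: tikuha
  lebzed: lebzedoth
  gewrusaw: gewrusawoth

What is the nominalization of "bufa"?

wife and lebzed both have last vowel 'e' yet inflect differently (tiwife, lebzedoth), so the last vowel is not what conditions the rule; whether the stem ends in a vowel or a consonant is.
"bufa" ends in a vowel. The stems ending in a vowel (wife → tiwife, dufana → tidufana, kuha → tikuha) add the prefix ti-.
So bufa → tibufa.

tibufa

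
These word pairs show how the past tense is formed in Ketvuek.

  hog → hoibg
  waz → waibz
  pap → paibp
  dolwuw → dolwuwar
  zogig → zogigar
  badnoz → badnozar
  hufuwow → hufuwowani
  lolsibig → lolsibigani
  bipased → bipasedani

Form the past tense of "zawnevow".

hog and zogig both end in -g yet inflect differently (hoibg, zogigar), so the final letter is not what conditions the rule; the number of vowels is.
"zawnevow" has 3 vowels. The stems with 3 vowels (hufuwow → hufuwowani, lolsibig → lolsibigani, bipased → bipasedani) add -ani.
So zawnevow → zawnevowani.

zawnevowani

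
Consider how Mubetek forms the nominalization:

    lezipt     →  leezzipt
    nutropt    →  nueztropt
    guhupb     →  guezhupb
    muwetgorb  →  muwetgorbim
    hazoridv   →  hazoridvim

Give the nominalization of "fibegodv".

"fibegodv" has second-to-last letter 'd'. The one such stem in the data (hazoridv → hazoridvim) adds -im, so the same rule applies.
So fibegodv → fibegodvim.

fibegodvim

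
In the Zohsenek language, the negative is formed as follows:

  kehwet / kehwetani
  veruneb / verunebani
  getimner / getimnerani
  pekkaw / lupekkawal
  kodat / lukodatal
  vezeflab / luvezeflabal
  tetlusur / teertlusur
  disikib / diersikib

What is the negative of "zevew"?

"zevew" has last vowel 'e'. The stems whose last vowel is 'e' (kehwet → kehwetani, veruneb → verunebani, getimner → getimnerani) add -ani.
So zevew → zevewani.

zevewani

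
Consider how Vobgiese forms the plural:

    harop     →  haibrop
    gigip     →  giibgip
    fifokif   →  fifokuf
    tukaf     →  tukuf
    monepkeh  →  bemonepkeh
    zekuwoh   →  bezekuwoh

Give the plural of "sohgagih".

"sohgagih" ends in -h. The stems ending in -h (monepkeh → bemonepkeh, zekuwoh → bezekuwoh) add the prefix be-.
The other patterns: stems ending in -p insert -ib- after the first vowel; stems ending in -f change the last vowel to 'u'.
So sohgagih → besohgagih.

besohgagih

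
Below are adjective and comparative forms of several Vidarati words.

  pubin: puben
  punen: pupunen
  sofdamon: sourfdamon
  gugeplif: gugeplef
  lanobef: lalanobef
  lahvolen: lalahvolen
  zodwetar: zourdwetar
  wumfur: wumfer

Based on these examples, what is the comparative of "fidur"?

pubin and punen both end in -n yet inflect differently (puben, pupunen), so the final letter is not what conditions the rule; the last vowel is.
"fidur" has last vowel 'u'. The one such stem in the data (wumfur → wumfer) changes the last vowel to 'e' (as do gugeplif, pubin), so the same rule applies.
The other patterns: stems whose last vowel is 'e' repeat the first consonant+vowel as a prefix; stems whose last vowel is 'a' or 'o' insert -ur- after the first vowel.
So fidur → fider.

fider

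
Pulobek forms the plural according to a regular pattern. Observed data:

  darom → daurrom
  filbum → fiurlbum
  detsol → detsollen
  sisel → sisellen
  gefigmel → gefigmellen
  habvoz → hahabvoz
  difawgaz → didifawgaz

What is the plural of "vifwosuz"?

darom and detsol both have last vowel 'o' yet inflect differently (daurrom, detsollen), so the last vowel is not what conditions the rule; the final letter is.
"vifwosuz" ends in -z. The stems ending in -z (habvoz → hahabvoz, difawgaz → didifawgaz) repeat the first consonant+vowel as a prefix.
So vifwosuz → vivifwosuz.

vivifwosuz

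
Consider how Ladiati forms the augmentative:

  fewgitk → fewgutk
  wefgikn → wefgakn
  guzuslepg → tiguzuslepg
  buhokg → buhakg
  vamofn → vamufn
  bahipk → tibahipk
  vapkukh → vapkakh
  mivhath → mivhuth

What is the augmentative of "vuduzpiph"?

tivuduzpiph

guzuslepg and buhokg both end in -g yet inflect differently (tiguzuslepg, buhakg), so the final letter is not what conditions the rule; the second-to-last letter is.
"vuduzpiph" has second-to-last letter 'p'. The stems whose second-to-last letter is 'p' (guzuslepg → tiguzuslepg, bahipk → tibahipk) add the prefix ti-.
The other patterns: stems whose second-to-last letter is 'k' change the last vowel to 'a'; stems whose second-to-last letter is 'f' or 't' change the last vowel to 'u'.
So vuduzpiph → tivuduzpiph.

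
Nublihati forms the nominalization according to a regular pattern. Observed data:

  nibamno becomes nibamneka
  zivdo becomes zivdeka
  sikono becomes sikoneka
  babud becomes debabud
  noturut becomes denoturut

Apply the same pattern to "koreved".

"koreved" ends in -d. The one such stem in the data (babud → debabud) adds the prefix de-, so the same rule applies.
So koreved → dekoreved.

dekoreved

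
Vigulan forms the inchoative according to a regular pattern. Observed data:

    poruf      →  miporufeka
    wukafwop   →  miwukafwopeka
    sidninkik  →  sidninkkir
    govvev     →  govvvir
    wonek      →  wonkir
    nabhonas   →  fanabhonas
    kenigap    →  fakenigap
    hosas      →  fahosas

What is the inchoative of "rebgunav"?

wukafwop and kenigap both end in -p yet inflect differently (miwukafwopeka, fakenigap), so the final letter is not what conditions the rule; the last vowel is.
"rebgunav" has last vowel 'a'. The stems whose last vowel is 'a' (nabhonas → fanabhonas, kenigap → fakenigap, hosas → fahosas) add the prefix fa-.
So rebgunav → farebgunav.

farebgunav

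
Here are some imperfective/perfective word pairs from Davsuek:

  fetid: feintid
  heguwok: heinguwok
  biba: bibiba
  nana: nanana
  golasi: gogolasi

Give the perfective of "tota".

golasi and fetid both have last vowel 'i' yet inflect differently (gogolasi, feintid), so the last vowel is not what conditions the rule; whether the stem ends in a vowel or a consonant is.
"tota" ends in a vowel. The stems ending in a vowel (golasi → gogolasi, nana → nanana, biba → bibiba) repeat the first consonant+vowel as a prefix.
So tota → totota.

totota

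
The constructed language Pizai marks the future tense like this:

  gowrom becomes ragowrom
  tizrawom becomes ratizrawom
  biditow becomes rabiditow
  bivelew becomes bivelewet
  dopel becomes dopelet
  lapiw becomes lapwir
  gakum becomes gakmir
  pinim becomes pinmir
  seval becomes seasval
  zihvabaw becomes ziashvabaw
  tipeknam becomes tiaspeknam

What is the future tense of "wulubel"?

wulubelet

biditow and bivelew both end in -w yet inflect differently (rabiditow, bivelewet), so the final letter is not what conditions the rule; the last vowel is.
"wulubel" has last vowel 'e'. The stems whose last vowel is 'e' (bivelew → bivelewet, dopel → dopelet) add -et.
The other patterns: stems whose last vowel is 'o' add the prefix ra-; stems whose last vowel is 'i' or 'u' delete the last vowel and add -ir; stems whose last vowel is 'a' insert -as- after the first vowel.
So wulubel → wulubelet.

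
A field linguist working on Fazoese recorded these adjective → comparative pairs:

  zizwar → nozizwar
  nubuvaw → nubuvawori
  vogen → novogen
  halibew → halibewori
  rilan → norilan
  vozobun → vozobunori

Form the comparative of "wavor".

nowavor

"wavor" has 2 vowels. The stems with 2 vowels (zizwar → nozizwar, vogen → novogen, rilan → norilan) add the prefix no-.
The other pattern: stems with 3 vowels add -ori.
So wavor → nowavor.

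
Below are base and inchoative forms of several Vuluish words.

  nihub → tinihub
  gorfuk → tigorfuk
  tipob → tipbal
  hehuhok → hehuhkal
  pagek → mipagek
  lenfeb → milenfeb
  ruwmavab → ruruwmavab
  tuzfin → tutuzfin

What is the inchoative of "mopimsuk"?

nihub and tipob both end in -b yet inflect differently (tinihub, tipbal), so the final letter is not what conditions the rule; the last vowel is.
"mopimsuk" has last vowel 'u'. The stems whose last vowel is 'u' (nihub → tinihub, gorfuk → tigorfuk) add the prefix ti-.
So mopimsuk → timopimsuk.

timopimsuk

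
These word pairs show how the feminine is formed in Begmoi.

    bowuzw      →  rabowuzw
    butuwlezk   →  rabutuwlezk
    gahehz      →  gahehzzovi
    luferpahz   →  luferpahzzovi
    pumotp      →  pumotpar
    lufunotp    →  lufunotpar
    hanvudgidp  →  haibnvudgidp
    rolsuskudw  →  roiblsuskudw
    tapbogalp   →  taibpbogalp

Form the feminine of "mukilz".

muibkilz

"mukilz" has second-to-last letter 'l'. The one such stem in the data (tapbogalp → taibpbogalp) inserts -ib- after the first vowel (as do hanvudgidp, rolsuskudw), so the same rule applies.
So mukilz → muibkilz.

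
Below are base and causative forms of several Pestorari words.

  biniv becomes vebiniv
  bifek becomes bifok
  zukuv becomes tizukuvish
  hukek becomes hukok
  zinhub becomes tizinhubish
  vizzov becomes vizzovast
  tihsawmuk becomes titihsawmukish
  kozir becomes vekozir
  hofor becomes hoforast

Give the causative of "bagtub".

"bagtub" has last vowel 'u'. The stems whose last vowel is 'u' (tihsawmuk → titihsawmukish, zinhub → tizinhubish, zukuv → tizukuvish) add ti- … -ish around the stem.
The other patterns: stems whose last vowel is 'i' add the prefix ve-; stems whose last vowel is 'o' add -ast; stems whose last vowel is 'e' change the last vowel to 'o'.
So bagtub → tibagtubish.

tibagtubish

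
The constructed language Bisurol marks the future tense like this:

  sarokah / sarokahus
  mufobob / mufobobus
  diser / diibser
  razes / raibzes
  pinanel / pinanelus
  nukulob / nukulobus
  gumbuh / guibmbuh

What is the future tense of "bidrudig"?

gumbuh and sarokah both end in -h yet inflect differently (guibmbuh, sarokahus), so the final letter is not what conditions the rule; the number of vowels is.
"bidrudig" has 3 vowels. The stems with 3 vowels (nukulob → nukulobus, mufobob → mufobobus, pinanel → pinanelus) add -us.
The other pattern: stems with 2 vowels insert -ib- after the first vowel.
So bidrudig → bidrudigus.

bidrudigus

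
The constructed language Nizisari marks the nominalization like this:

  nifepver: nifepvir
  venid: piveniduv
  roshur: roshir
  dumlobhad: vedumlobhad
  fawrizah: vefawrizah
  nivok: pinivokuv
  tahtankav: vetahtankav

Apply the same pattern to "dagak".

vedagak

venid and dumlobhad both end in -d yet inflect differently (piveniduv, vedumlobhad), so the final letter is not what conditions the rule; the last vowel is.
"dagak" has last vowel 'a'. The stems whose last vowel is 'a' (tahtankav → vetahtankav, fawrizah → vefawrizah, dumlobhad → vedumlobhad) add the prefix ve-.
So dagak → vedagak.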